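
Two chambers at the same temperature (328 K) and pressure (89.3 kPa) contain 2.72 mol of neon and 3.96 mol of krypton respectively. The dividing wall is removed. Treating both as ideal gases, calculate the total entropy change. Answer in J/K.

Mole fractions: x_A = 2.72/6.68 = 0.407, x_B = 0.593.
ΔS_mix = −R(n_A ln x_A + n_B ln x_B) = −8.314 × (2.72 ln 0.407 + 3.96 ln 0.593) = 37.5 J/K.

ΔS_mix = 37.5 J/K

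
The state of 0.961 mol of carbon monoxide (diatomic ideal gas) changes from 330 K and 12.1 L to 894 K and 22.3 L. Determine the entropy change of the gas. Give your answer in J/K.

Entropy is a state function: ΔS = nC_V ln(T₂/T₁) + nR ln(V₂/V₁), with C_V = 5R/2 = 20.79 J mol⁻¹ K⁻¹ for a diatomic ideal gas.
ΔS = 0.961 × [20.79 × ln(894/330) + 8.314 × ln(22.3/12.1)] = 24.8 J/K.

ΔS = 24.8 J/K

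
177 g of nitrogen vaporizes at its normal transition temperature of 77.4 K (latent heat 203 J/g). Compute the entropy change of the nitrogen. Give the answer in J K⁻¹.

Heat absorbed by the substance: Q = mL = 177 × 203 = 35931 J.
At constant T, ΔS = Q_rev/T = 35931 / 77.4 = 464 J/K.

ΔS = 464 J/K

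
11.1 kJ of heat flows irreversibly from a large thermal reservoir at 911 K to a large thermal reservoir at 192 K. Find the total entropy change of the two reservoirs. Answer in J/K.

ΔS_hot = −Q/T_H = −11100/911 = -12.18 J/K and ΔS_cold = +Q/T_C = 11100/192 = 57.81 J/K.
ΔS_total = -12.18 + 57.81 = 45.6 J/K, positive as the second law requires.

ΔS_total = 45.6 J/K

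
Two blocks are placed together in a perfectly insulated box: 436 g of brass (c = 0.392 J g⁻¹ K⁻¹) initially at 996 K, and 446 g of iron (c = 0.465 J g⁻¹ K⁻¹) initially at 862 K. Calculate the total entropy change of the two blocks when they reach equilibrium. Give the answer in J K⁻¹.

ΔS_total = 0.982 J/K

Energy balance: T_f = (m₁c₁T₁ + m₂c₂T₂)/(m₁c₁ + m₂c₂) = 922.54 K.
ΔS₁ = m₁c₁ ln(T_f/T₁) = 170.912 × ln(922.54/996) = -13.095 J/K.
ΔS₂ = m₂c₂ ln(T_f/T₂) = 207.39 × ln(922.54/862) = 14.077 J/K.
ΔS_total = -13.095 + 14.077 = 0.982 J/K.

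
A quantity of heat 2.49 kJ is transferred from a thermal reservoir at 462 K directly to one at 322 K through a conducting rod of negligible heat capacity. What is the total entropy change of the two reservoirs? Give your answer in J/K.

ΔS_total = 2.34 J/K

ΔS_hot = −Q/T_H = −2490/462 = -5.39 J/K and ΔS_cold = +Q/T_C = 2490/322 = 7.733 J/K.
ΔS_total = -5.39 + 7.733 = 2.34 J/K, positive as the second law requires.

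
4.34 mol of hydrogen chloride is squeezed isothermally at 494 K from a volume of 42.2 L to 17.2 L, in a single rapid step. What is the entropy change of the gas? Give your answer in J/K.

Entropy is a state function, so ΔS_gas depends only on the end states.
For an isothermal ideal gas ΔS_gas = nR ln(V₂/V₁) = 4.34 × 8.314 × ln(17.2/42.2) = -32.4 J/K.

ΔS_gas = -32.4 J/K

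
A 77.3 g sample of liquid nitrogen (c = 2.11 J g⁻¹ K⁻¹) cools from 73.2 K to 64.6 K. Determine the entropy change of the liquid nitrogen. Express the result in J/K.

ΔS = -20.4 J/K

ΔS = ∫dQ_rev/T = m c ln(T₂/T₁) = 77.3 × 2.11 × ln(64.6/73.2) = -20.4 J/K.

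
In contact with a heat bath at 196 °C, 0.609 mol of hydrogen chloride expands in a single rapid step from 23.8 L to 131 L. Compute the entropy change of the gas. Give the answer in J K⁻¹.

Entropy is a state function, so ΔS_gas depends only on the end states.
For an isothermal ideal gas ΔS_gas = nR ln(V₂/V₁) = 0.609 × 8.314 × ln(131/23.8) = 8.64 J/K.

ΔS_gas = 8.64 J/K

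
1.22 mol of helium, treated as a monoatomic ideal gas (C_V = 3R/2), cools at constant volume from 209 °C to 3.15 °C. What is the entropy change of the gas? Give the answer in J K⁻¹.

ΔS = -8.47 J/K

In kelvin: T₁ = 482.15 K, T₂ = 276.3 K. At constant volume, ΔS = nC_V ln(T₂/T₁) with C_V = 3R/2 = 12.47 J mol⁻¹ K⁻¹.
ΔS = 1.22 × 12.47 × ln(276.3/482.15) = -8.47 J/K.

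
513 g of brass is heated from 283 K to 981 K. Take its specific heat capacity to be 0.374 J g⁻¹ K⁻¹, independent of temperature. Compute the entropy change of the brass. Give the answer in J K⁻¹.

ΔS = 239 J/K

ΔS = ∫dQ_rev/T = m c ln(T₂/T₁) = 513 × 0.374 × ln(981/283) = 239 J/K.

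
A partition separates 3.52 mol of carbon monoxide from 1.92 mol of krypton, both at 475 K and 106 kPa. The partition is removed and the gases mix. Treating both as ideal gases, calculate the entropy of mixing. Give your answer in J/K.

ΔS_mix = 29.4 J/K

Mole fractions: x_A = 3.52/5.44 = 0.647, x_B = 0.353.
ΔS_mix = −R(n_A ln x_A + n_B ln x_B) = −8.314 × (3.52 ln 0.647 + 1.92 ln 0.353) = 29.4 J/K.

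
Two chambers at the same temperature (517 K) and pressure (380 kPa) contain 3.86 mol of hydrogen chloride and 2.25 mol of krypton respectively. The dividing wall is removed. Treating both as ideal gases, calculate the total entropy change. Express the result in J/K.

ΔS_mix = 33.4 J/K

Mole fractions: x_A = 3.86/6.11 = 0.632, x_B = 0.368.
ΔS_mix = −R(n_A ln x_A + n_B ln x_B) = −8.314 × (3.86 ln 0.632 + 2.25 ln 0.368) = 33.4 J/K.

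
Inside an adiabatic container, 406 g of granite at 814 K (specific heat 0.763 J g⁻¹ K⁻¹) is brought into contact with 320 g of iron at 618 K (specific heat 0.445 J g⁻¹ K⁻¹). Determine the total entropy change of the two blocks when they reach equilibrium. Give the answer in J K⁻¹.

ΔS_total = 3.57 J/K

Energy balance: T_f = (m₁c₁T₁ + m₂c₂T₂)/(m₁c₁ + m₂c₂) = 752.28 K.
ΔS₁ = m₁c₁ ln(T_f/T₁) = 309.778 × ln(752.28/814) = -24.43 J/K.
ΔS₂ = m₂c₂ ln(T_f/T₂) = 142.4 × ln(752.28/618) = 28 J/K.
ΔS_total = -24.43 + 28 = 3.57 J/K.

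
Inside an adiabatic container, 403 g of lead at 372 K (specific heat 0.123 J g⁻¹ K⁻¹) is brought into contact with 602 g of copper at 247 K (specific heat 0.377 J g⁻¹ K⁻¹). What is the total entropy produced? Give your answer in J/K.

Energy balance: T_f = (m₁c₁T₁ + m₂c₂T₂)/(m₁c₁ + m₂c₂) = 269.41 K.
ΔS₁ = m₁c₁ ln(T_f/T₁) = 49.569 × ln(269.41/372) = -15.994 J/K.
ΔS₂ = m₂c₂ ln(T_f/T₂) = 226.954 × ln(269.41/247) = 19.708 J/K.
ΔS_total = -15.994 + 19.708 = 3.71 J/K.

ΔS_total = 3.71 J/K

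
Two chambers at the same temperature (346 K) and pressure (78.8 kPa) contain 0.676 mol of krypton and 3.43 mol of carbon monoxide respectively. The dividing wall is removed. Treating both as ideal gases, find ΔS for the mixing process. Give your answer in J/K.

Mole fractions: x_A = 0.676/4.11 = 0.165, x_B = 0.835.
ΔS_mix = −R(n_A ln x_A + n_B ln x_B) = −8.314 × (0.676 ln 0.165 + 3.43 ln 0.835) = 15.3 J/K.

ΔS_mix = 15.3 J/K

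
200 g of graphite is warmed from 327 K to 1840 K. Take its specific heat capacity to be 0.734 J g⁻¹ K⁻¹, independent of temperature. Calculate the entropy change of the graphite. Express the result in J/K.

ΔS = ∫dQ_rev/T = m c ln(T₂/T₁) = 200 × 0.734 × ln(1840/327) = 254 J/K.

ΔS = 254 J/K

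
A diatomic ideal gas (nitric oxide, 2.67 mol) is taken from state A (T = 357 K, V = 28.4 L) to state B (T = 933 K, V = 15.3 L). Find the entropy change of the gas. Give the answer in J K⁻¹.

Entropy is a state function: ΔS = nC_V ln(T₂/T₁) + nR ln(V₂/V₁), with C_V = 5R/2 = 20.79 J mol⁻¹ K⁻¹ for a diatomic ideal gas.
ΔS = 2.67 × [20.79 × ln(933/357) + 8.314 × ln(15.3/28.4)] = 39.6 J/K.

ΔS = 39.6 J/K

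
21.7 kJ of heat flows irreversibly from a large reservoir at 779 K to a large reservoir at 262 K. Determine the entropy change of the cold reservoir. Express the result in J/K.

ΔS_cold = 82.8 J/K

The cold reservoir gains heat Q, so ΔS_cold = +Q/T_C = 21700/262 = 82.8 J/K.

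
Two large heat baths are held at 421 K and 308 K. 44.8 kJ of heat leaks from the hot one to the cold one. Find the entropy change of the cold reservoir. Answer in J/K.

The cold reservoir gains heat Q, so ΔS_cold = +Q/T_C = 44800/308 = 145 J/K.

ΔS_cold = 145 J/K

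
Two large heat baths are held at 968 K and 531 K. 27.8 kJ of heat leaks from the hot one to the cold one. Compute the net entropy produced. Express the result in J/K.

ΔS_hot = −Q/T_H = −27800/968 = -28.72 J/K and ΔS_cold = +Q/T_C = 27800/531 = 52.35 J/K.
ΔS_total = -28.72 + 52.35 = 23.6 J/K, positive as the second law requires.

ΔS_total = 23.6 J/K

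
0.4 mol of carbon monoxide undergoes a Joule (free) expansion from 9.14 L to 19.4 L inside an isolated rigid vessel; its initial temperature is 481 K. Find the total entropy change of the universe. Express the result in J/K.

ΔS_universe = 2.5 J/K

No heat is exchanged and no work is done, so the ideal-gas temperature stays constant.
Entropy is a state function; using a reversible isothermal path, ΔS_gas = nR ln(V₂/V₁) = 0.4 × 8.314 × ln(19.4/9.14) = 2.5 J/K.
The insulated surroundings exchange no heat, so ΔS_surr = 0 and ΔS_universe = ΔS_gas.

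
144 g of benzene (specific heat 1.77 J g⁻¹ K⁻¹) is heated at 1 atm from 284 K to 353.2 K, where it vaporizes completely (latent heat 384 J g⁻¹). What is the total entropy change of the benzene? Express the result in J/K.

Warming step: ΔS₁ = m c ln(T_tr/T_i) = 144 × 1.77 × ln(353.2/284) = 55.58 J/K.
Phase change: ΔS₂ = +mL/T_tr = 144 × 384 / 353.2 = 156.6 J/K.
ΔS_total = (55.58) + (156.6) = 212 J/K.

ΔS = 212 J/K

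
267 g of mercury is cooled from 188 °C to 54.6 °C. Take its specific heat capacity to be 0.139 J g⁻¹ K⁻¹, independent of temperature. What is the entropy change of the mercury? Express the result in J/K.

ΔS = -12.7 J/K

In kelvin: T₁ = 461.15 K, T₂ = 327.75 K. ΔS = ∫dQ_rev/T = m c ln(T₂/T₁) = 267 × 0.139 × ln(327.75/461.15) = -12.7 J/K.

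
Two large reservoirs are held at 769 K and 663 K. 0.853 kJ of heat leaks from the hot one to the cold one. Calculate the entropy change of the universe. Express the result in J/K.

ΔS_hot = −Q/T_H = −853/769 = -1.1092 J/K and ΔS_cold = +Q/T_C = 853/663 = 1.2866 J/K.
ΔS_total = -1.1092 + 1.2866 = 0.177 J/K, positive as the second law requires.

ΔS_total = 0.177 J/K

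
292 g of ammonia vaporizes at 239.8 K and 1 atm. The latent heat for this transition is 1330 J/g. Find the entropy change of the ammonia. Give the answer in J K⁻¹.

ΔS = 1620 J/K

Heat absorbed by the substance: Q = mL = 292 × 1330 = 388360 J.
At constant T, ΔS = Q_rev/T = 388360 / 239.8 = 1620 J/K.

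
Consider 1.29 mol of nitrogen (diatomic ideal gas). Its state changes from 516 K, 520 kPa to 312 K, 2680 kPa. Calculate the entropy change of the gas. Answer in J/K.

ΔS = nC_p ln(T₂/T₁) − nR ln(P₂/P₁), with C_p = 7R/2 = 29.1 J mol⁻¹ K⁻¹ for a diatomic ideal gas.
ΔS = 1.29 × [29.1 × ln(312/516) − 8.314 × ln(2680/520)] = -36.5 J/K.

ΔS = -36.5 J/K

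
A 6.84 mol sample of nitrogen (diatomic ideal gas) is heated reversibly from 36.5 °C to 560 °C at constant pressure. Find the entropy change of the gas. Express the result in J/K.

In kelvin: T₁ = 309.65 K, T₂ = 833.15 K. At constant pressure, ΔS = nC_p ln(T₂/T₁) with C_p = 7R/2 = 29.1 J mol⁻¹ K⁻¹.
ΔS = 6.84 × 29.1 × ln(833.15/309.65) = 197 J/K.

ΔS = 197 J/K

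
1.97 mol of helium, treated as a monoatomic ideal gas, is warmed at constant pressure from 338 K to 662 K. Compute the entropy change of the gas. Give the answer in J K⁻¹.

ΔS = 27.5 J/K

At constant pressure, ΔS = nC_p ln(T₂/T₁) with C_p = 5R/2 = 20.79 J mol⁻¹ K⁻¹.
ΔS = 1.97 × 20.79 × ln(662/338) = 27.5 J/K.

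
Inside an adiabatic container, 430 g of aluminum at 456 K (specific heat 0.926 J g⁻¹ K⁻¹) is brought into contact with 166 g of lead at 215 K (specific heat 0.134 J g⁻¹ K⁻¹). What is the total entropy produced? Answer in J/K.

ΔS_total = 4.8 J/K

Energy balance: T_f = (m₁c₁T₁ + m₂c₂T₂)/(m₁c₁ + m₂c₂) = 443.25 K.
ΔS₁ = m₁c₁ ln(T_f/T₁) = 398.18 × ln(443.25/456) = -11.29 J/K.
ΔS₂ = m₂c₂ ln(T_f/T₂) = 22.244 × ln(443.25/215) = 16.09 J/K.
ΔS_total = -11.29 + 16.09 = 4.8 J/K.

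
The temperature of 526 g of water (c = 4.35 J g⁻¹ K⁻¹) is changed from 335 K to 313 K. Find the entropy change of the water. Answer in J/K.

ΔS = ∫dQ_rev/T = m c ln(T₂/T₁) = 526 × 4.35 × ln(313/335) = -155 J/K.

ΔS = -155 J/K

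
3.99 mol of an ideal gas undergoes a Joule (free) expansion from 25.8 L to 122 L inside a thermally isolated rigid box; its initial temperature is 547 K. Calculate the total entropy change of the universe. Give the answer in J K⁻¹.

ΔS_universe = 51.5 J/K

For an ideal gas in free expansion Q = 0 and W = 0, so T is unchanged.
Entropy is a state function; using a reversible isothermal path, ΔS_gas = nR ln(V₂/V₁) = 3.99 × 8.314 × ln(122/25.8) = 51.5 J/K.
The insulated surroundings exchange no heat, so ΔS_surr = 0 and ΔS_universe = ΔS_gas.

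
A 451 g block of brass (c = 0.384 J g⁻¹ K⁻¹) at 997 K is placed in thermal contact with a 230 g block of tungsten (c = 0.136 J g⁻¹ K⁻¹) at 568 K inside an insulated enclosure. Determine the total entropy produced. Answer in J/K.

Energy balance: T_f = (m₁c₁T₁ + m₂c₂T₂)/(m₁c₁ + m₂c₂) = 931.37 K.
ΔS₁ = m₁c₁ ln(T_f/T₁) = 173.184 × ln(931.37/997) = -11.79 J/K.
ΔS₂ = m₂c₂ ln(T_f/T₂) = 31.28 × ln(931.37/568) = 15.47 J/K.
ΔS_total = -11.79 + 15.47 = 3.68 J/K.

ΔS_total = 3.68 J/K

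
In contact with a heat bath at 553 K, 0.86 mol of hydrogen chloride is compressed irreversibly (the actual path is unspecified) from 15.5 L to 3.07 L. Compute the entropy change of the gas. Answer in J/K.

Entropy is a state function, so ΔS_gas depends only on the end states.
For an isothermal ideal gas ΔS_gas = nR ln(V₂/V₁) = 0.86 × 8.314 × ln(3.07/15.5) = -11.6 J/K.

ΔS_gas = -11.6 J/K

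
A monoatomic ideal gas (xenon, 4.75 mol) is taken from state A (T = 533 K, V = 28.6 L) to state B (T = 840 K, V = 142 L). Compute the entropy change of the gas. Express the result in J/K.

ΔS = 90.2 J/K

Entropy is a state function: ΔS = nC_V ln(T₂/T₁) + nR ln(V₂/V₁), with C_V = 3R/2 = 12.47 J mol⁻¹ K⁻¹ for a monoatomic ideal gas.
ΔS = 4.75 × [12.47 × ln(840/533) + 8.314 × ln(142/28.6)] = 90.2 J/K.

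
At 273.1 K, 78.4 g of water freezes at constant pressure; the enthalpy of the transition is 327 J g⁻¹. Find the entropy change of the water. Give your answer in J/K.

ΔS = -93.9 J/K

Heat released by the substance: Q = −mL = −78.4 × 327 = −25636.8 J.
At constant T, ΔS = Q_rev/T = −25636.8 / 273.1 = -93.9 J/K.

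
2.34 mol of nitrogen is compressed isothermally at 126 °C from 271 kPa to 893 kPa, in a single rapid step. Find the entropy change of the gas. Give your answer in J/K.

Entropy is a state function, so ΔS_gas depends only on the end states.
For an isothermal ideal gas ΔS_gas = nR ln(P₁/P₂) = 2.34 × 8.314 × ln(271/893) = -23.2 J/K.

ΔS_gas = -23.2 J/K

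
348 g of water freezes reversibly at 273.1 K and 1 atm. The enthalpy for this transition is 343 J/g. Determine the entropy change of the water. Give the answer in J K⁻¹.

ΔS = -437 J/K

Heat released by the substance: Q = −mL = −348 × 343 = −119364 J.
At constant T, ΔS = Q_rev/T = −119364 / 273.1 = -437 J/K.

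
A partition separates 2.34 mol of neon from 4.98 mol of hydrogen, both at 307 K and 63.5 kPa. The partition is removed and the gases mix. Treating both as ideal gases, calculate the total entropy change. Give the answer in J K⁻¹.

ΔS_mix = 38.1 J/K

Mole fractions: x_A = 2.34/7.32 = 0.32, x_B = 0.68.
ΔS_mix = −R(n_A ln x_A + n_B ln x_B) = −8.314 × (2.34 ln 0.32 + 4.98 ln 0.68) = 38.1 J/K.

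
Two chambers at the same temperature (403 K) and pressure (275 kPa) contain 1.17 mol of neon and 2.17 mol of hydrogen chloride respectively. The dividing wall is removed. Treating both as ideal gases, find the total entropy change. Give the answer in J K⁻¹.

Mole fractions: x_A = 1.17/3.34 = 0.35, x_B = 0.65.
ΔS_mix = −R(n_A ln x_A + n_B ln x_B) = −8.314 × (1.17 ln 0.35 + 2.17 ln 0.65) = 18 J/K.

ΔS_mix = 18 J/K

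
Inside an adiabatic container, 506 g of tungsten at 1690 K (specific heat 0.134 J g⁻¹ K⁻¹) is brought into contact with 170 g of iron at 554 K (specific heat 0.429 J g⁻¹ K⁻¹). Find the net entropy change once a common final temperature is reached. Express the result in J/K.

Energy balance: T_f = (m₁c₁T₁ + m₂c₂T₂)/(m₁c₁ + m₂c₂) = 1101.3 K.
ΔS₁ = m₁c₁ ln(T_f/T₁) = 67.804 × ln(1101.3/1690) = -29.04 J/K.
ΔS₂ = m₂c₂ ln(T_f/T₂) = 72.93 × ln(1101.3/554) = 50.11 J/K.
ΔS_total = -29.04 + 50.11 = 21.1 J/K.

ΔS_total = 21.1 J/K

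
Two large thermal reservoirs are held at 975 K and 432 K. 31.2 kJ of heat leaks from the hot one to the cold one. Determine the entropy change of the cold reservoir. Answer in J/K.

ΔS_cold = 72.2 J/K

The cold reservoir gains heat Q, so ΔS_cold = +Q/T_C = 31200/432 = 72.2 J/K.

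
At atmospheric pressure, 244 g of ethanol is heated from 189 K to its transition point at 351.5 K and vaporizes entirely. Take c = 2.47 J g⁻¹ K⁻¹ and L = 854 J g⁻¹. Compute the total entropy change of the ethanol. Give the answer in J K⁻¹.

ΔS = 967 J/K

Warming step: ΔS₁ = m c ln(T_tr/T_i) = 244 × 2.47 × ln(351.5/189) = 373.9 J/K.
Phase change: ΔS₂ = +mL/T_tr = 244 × 854 / 351.5 = 592.8 J/K.
ΔS_total = (373.9) + (592.8) = 967 J/K.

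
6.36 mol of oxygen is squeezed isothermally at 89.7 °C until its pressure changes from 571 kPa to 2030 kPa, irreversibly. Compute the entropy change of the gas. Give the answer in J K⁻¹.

ΔS_gas = -67.1 J/K

Entropy is a state function, so ΔS_gas depends only on the end states.
For an isothermal ideal gas ΔS_gas = nR ln(P₁/P₂) = 6.36 × 8.314 × ln(571/2030) = -67.1 J/K.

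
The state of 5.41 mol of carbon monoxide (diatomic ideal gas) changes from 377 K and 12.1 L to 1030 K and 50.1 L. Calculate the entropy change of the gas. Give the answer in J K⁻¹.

ΔS = 177 J/K

Entropy is a state function: ΔS = nC_V ln(T₂/T₁) + nR ln(V₂/V₁), with C_V = 5R/2 = 20.79 J mol⁻¹ K⁻¹ for a diatomic ideal gas.
ΔS = 5.41 × [20.79 × ln(1030/377) + 8.314 × ln(50.1/12.1)] = 177 J/K.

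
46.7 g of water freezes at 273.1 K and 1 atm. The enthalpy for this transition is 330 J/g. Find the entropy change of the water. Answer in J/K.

ΔS = -56.4 J/K

Heat released by the substance: Q = −mL = −46.7 × 330 = −15411 J.
At constant T, ΔS = Q_rev/T = −15411 / 273.1 = -56.4 J/K.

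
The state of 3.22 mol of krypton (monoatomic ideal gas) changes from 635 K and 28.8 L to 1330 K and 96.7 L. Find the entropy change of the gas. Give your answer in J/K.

Entropy is a state function: ΔS = nC_V ln(T₂/T₁) + nR ln(V₂/V₁), with C_V = 3R/2 = 12.47 J mol⁻¹ K⁻¹ for a monoatomic ideal gas.
ΔS = 3.22 × [12.47 × ln(1330/635) + 8.314 × ln(96.7/28.8)] = 62.1 J/K.

ΔS = 62.1 J/K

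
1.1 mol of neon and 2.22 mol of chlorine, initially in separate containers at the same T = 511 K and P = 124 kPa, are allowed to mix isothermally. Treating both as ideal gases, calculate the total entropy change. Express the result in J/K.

Mole fractions: x_A = 1.1/3.32 = 0.331, x_B = 0.669.
ΔS_mix = −R(n_A ln x_A + n_B ln x_B) = −8.314 × (1.1 ln 0.331 + 2.22 ln 0.669) = 17.5 J/K.

ΔS_mix = 17.5 J/K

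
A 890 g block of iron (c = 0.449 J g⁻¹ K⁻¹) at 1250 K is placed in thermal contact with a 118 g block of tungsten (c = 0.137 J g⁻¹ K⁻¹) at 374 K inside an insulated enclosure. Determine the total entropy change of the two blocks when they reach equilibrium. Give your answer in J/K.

ΔS_total = 8.02 J/K

Energy balance: T_f = (m₁c₁T₁ + m₂c₂T₂)/(m₁c₁ + m₂c₂) = 1215.9 K.
ΔS₁ = m₁c₁ ln(T_f/T₁) = 399.61 × ln(1215.9/1250) = -11.04 J/K.
ΔS₂ = m₂c₂ ln(T_f/T₂) = 16.166 × ln(1215.9/374) = 19.06 J/K.
ΔS_total = -11.04 + 19.06 = 8.02 J/K.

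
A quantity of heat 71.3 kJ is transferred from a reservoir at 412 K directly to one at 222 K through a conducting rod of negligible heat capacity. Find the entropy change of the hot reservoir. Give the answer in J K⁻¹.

ΔS_hot = -173 J/K

The hot reservoir loses heat Q, so ΔS_hot = −Q/T_H = −71300/412 = -173 J/K.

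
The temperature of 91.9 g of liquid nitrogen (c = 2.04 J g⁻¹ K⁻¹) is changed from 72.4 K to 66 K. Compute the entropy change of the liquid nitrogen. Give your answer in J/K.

ΔS = ∫dQ_rev/T = m c ln(T₂/T₁) = 91.9 × 2.04 × ln(66/72.4) = -17.4 J/K.

ΔS = -17.4 J/K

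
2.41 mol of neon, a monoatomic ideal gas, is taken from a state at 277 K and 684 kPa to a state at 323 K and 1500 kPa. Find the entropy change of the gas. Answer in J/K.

ΔS = nC_p ln(T₂/T₁) − nR ln(P₂/P₁), with C_p = 5R/2 = 20.79 J mol⁻¹ K⁻¹ for a monoatomic ideal gas.
ΔS = 2.41 × [20.79 × ln(323/277) − 8.314 × ln(1500/684)] = -8.04 J/K.

ΔS = -8.04 J/K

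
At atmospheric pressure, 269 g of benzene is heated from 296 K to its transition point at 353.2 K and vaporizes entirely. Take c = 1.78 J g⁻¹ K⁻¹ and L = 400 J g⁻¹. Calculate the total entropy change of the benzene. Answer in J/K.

ΔS = 389 J/K

Warming step: ΔS₁ = m c ln(T_tr/T_i) = 269 × 1.78 × ln(353.2/296) = 84.6 J/K.
Phase change: ΔS₂ = +mL/T_tr = 269 × 400 / 353.2 = 304.6 J/K.
ΔS_total = (84.6) + (304.6) = 389 J/K.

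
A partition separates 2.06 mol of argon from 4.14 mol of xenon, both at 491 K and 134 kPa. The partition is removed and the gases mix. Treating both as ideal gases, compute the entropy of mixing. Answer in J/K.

Mole fractions: x_A = 2.06/6.2 = 0.332, x_B = 0.668.
ΔS_mix = −R(n_A ln x_A + n_B ln x_B) = −8.314 × (2.06 ln 0.332 + 4.14 ln 0.668) = 32.8 J/K.

ΔS_mix = 32.8 J/K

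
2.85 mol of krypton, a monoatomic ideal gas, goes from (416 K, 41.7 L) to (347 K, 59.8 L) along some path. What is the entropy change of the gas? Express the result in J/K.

Entropy is a state function: ΔS = nC_V ln(T₂/T₁) + nR ln(V₂/V₁), with C_V = 3R/2 = 12.47 J mol⁻¹ K⁻¹ for a monoatomic ideal gas.
ΔS = 2.85 × [12.47 × ln(347/416) + 8.314 × ln(59.8/41.7)] = 2.1 J/K.

ΔS = 2.1 J/K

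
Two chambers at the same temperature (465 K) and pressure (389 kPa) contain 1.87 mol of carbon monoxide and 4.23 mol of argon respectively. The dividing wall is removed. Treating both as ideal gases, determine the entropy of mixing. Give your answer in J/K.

Mole fractions: x_A = 1.87/6.1 = 0.307, x_B = 0.693.
ΔS_mix = −R(n_A ln x_A + n_B ln x_B) = −8.314 × (1.87 ln 0.307 + 4.23 ln 0.693) = 31.3 J/K.

ΔS_mix = 31.3 J/K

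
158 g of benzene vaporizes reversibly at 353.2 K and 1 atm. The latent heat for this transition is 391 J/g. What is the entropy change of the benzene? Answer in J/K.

Heat absorbed by the substance: Q = mL = 158 × 391 = 61778 J.
At constant T, ΔS = Q_rev/T = 61778 / 353.2 = 175 J/K.

ΔS = 175 J/K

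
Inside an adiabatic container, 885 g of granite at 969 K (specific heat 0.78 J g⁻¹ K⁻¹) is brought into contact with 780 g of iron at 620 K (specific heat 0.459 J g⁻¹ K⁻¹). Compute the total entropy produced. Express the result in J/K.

Energy balance: T_f = (m₁c₁T₁ + m₂c₂T₂)/(m₁c₁ + m₂c₂) = 849.81 K.
ΔS₁ = m₁c₁ ln(T_f/T₁) = 690.3 × ln(849.81/969) = -90.6 J/K.
ΔS₂ = m₂c₂ ln(T_f/T₂) = 358.02 × ln(849.81/620) = 112.9 J/K.
ΔS_total = -90.6 + 112.9 = 22.3 J/K.

ΔS_total = 22.3 J/K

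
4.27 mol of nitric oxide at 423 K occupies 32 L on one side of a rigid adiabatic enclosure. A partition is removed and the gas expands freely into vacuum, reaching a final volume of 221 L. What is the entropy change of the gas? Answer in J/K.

ΔS_gas = 68.6 J/K

No heat is exchanged and no work is done, so the ideal-gas temperature stays constant.
Entropy is a state function; using a reversible isothermal path, ΔS_gas = nR ln(V₂/V₁) = 4.27 × 8.314 × ln(221/32) = 68.6 J/K.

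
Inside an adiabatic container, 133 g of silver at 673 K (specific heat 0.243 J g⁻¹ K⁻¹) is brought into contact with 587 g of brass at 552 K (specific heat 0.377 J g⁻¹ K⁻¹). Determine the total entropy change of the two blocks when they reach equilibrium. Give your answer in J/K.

ΔS_total = 0.582 J/K

Energy balance: T_f = (m₁c₁T₁ + m₂c₂T₂)/(m₁c₁ + m₂c₂) = 567.42 K.
ΔS₁ = m₁c₁ ln(T_f/T₁) = 32.319 × ln(567.42/673) = -5.515 J/K.
ΔS₂ = m₂c₂ ln(T_f/T₂) = 221.299 × ln(567.42/552) = 6.097 J/K.
ΔS_total = -5.515 + 6.097 = 0.582 J/K.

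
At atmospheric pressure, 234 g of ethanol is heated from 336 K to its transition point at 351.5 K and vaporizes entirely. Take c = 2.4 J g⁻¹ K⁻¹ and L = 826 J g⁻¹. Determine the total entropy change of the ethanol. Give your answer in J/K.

Warming step: ΔS₁ = m c ln(T_tr/T_i) = 234 × 2.4 × ln(351.5/336) = 25.33 J/K.
Phase change: ΔS₂ = +mL/T_tr = 234 × 826 / 351.5 = 549.9 J/K.
ΔS_total = (25.33) + (549.9) = 575 J/K.

ΔS = 575 J/K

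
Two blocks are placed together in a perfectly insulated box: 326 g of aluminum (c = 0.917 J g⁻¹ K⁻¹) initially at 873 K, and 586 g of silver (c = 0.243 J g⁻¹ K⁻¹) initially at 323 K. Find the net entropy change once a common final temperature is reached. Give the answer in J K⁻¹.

Energy balance: T_f = (m₁c₁T₁ + m₂c₂T₂)/(m₁c₁ + m₂c₂) = 695.54 K.
ΔS₁ = m₁c₁ ln(T_f/T₁) = 298.942 × ln(695.54/873) = -67.93 J/K.
ΔS₂ = m₂c₂ ln(T_f/T₂) = 142.398 × ln(695.54/323) = 109.2 J/K.
ΔS_total = -67.93 + 109.2 = 41.3 J/K.

ΔS_total = 41.3 J/K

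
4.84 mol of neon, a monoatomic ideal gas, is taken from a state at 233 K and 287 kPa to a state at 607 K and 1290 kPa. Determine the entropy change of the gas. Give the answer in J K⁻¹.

ΔS = nC_p ln(T₂/T₁) − nR ln(P₂/P₁), with C_p = 5R/2 = 20.79 J mol⁻¹ K⁻¹ for a monoatomic ideal gas.
ΔS = 4.84 × [20.79 × ln(607/233) − 8.314 × ln(1290/287)] = 35.8 J/K.

ΔS = 35.8 J/K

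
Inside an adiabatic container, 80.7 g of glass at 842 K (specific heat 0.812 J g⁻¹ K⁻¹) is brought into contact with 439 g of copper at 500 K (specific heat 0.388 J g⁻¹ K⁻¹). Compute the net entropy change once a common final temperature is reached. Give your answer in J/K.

ΔS_total = 6.88 J/K

Energy balance: T_f = (m₁c₁T₁ + m₂c₂T₂)/(m₁c₁ + m₂c₂) = 595.02 K.
ΔS₁ = m₁c₁ ln(T_f/T₁) = 65.5284 × ln(595.02/842) = -22.75 J/K.
ΔS₂ = m₂c₂ ln(T_f/T₂) = 170.332 × ln(595.02/500) = 29.63 J/K.
ΔS_total = -22.75 + 29.63 = 6.88 J/K.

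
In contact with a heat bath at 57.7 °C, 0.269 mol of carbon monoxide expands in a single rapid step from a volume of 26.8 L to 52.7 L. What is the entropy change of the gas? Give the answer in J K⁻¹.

ΔS_gas = 1.51 J/K

Entropy is a state function, so ΔS_gas depends only on the end states.
For an isothermal ideal gas ΔS_gas = nR ln(V₂/V₁) = 0.269 × 8.314 × ln(52.7/26.8) = 1.51 J/K.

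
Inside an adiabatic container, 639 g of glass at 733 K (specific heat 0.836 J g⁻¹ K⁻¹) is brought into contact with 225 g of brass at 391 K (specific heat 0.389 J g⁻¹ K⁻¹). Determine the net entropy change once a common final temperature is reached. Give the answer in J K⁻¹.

Energy balance: T_f = (m₁c₁T₁ + m₂c₂T₂)/(m₁c₁ + m₂c₂) = 684.85 K.
ΔS₁ = m₁c₁ ln(T_f/T₁) = 534.204 × ln(684.85/733) = -36.29 J/K.
ΔS₂ = m₂c₂ ln(T_f/T₂) = 87.525 × ln(684.85/391) = 49.06 J/K.
ΔS_total = -36.29 + 49.06 = 12.8 J/K.

ΔS_total = 12.8 J/K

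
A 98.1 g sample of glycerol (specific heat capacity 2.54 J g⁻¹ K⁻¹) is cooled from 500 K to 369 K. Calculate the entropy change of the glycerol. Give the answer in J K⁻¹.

ΔS = ∫dQ_rev/T = m c ln(T₂/T₁) = 98.1 × 2.54 × ln(369/500) = -75.7 J/K.

ΔS = -75.7 J/K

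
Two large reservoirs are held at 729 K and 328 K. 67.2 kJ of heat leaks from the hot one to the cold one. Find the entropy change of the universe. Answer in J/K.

ΔS_hot = −Q/T_H = −67200/729 = -92.18 J/K and ΔS_cold = +Q/T_C = 67200/328 = 204.9 J/K.
ΔS_total = -92.18 + 204.9 = 113 J/K, positive as the second law requires.

ΔS_total = 113 J/K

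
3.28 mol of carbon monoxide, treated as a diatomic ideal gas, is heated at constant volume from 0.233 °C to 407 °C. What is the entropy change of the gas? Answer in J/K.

ΔS = 62.1 J/K

In kelvin: T₁ = 273.383 K, T₂ = 680.15 K. At constant volume, ΔS = nC_V ln(T₂/T₁) with C_V = 5R/2 = 20.79 J mol⁻¹ K⁻¹.
ΔS = 3.28 × 20.79 × ln(680.15/273.383) = 62.1 J/K.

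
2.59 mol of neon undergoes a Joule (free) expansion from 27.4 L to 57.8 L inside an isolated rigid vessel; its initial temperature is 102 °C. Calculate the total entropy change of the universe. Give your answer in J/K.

For an ideal gas in free expansion Q = 0 and W = 0, so T is unchanged.
Entropy is a state function; using a reversible isothermal path, ΔS_gas = nR ln(V₂/V₁) = 2.59 × 8.314 × ln(57.8/27.4) = 16.1 J/K.
The insulated surroundings exchange no heat, so ΔS_surr = 0 and ΔS_universe = ΔS_gas.

ΔS_universe = 16.1 J/K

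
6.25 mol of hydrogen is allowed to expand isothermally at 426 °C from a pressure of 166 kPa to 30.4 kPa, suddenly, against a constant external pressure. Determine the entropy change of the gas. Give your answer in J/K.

Entropy is a state function, so ΔS_gas depends only on the end states.
For an isothermal ideal gas ΔS_gas = nR ln(P₁/P₂) = 6.25 × 8.314 × ln(166/30.4) = 88.2 J/K.

ΔS_gas = 88.2 J/K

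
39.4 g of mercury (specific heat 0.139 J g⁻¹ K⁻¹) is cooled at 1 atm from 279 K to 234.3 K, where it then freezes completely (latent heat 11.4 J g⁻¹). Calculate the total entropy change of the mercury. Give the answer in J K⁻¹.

ΔS = -2.87 J/K

Cooling step: ΔS₁ = m c ln(T_tr/T_i) = 39.4 × 0.139 × ln(234.3/279) = -0.9563 J/K.
Phase change: ΔS₂ = −mL/T_tr = −39.4 × 11.4 / 234.3 = -1.917 J/K.
ΔS_total = (-0.9563) + (-1.917) = -2.87 J/K.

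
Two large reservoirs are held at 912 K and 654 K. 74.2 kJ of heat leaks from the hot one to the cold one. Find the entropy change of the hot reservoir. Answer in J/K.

ΔS_hot = -81.4 J/K

The hot reservoir loses heat Q, so ΔS_hot = −Q/T_H = −74200/912 = -81.4 J/K.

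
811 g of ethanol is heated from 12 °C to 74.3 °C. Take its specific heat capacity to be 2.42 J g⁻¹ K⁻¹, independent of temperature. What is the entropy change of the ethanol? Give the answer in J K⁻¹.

ΔS = 388 J/K

In kelvin: T₁ = 285.15 K, T₂ = 347.45 K. ΔS = ∫dQ_rev/T = m c ln(T₂/T₁) = 811 × 2.42 × ln(347.45/285.15) = 388 J/K.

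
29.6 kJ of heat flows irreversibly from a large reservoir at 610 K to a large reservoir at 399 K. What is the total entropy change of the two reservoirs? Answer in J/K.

ΔS_total = 25.7 J/K

ΔS_hot = −Q/T_H = −29600/610 = -48.52 J/K and ΔS_cold = +Q/T_C = 29600/399 = 74.19 J/K.
ΔS_total = -48.52 + 74.19 = 25.7 J/K, positive as the second law requires.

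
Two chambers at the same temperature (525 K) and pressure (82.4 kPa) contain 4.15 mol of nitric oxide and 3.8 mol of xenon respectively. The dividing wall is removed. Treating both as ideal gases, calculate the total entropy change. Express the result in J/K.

ΔS_mix = 45.8 J/K

Mole fractions: x_A = 4.15/7.95 = 0.522, x_B = 0.478.
ΔS_mix = −R(n_A ln x_A + n_B ln x_B) = −8.314 × (4.15 ln 0.522 + 3.8 ln 0.478) = 45.8 J/K.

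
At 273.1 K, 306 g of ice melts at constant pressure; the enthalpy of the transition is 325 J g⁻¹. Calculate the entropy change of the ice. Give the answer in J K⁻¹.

ΔS = 364 J/K

Heat absorbed by the substance: Q = mL = 306 × 325 = 99450 J.
At constant T, ΔS = Q_rev/T = 99450 / 273.1 = 364 J/K.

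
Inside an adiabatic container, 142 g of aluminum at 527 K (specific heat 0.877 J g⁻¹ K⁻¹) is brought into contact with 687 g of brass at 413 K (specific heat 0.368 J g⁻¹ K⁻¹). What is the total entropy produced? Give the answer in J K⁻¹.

Energy balance: T_f = (m₁c₁T₁ + m₂c₂T₂)/(m₁c₁ + m₂c₂) = 450.62 K.
ΔS₁ = m₁c₁ ln(T_f/T₁) = 124.534 × ln(450.62/527) = -19.5 J/K.
ΔS₂ = m₂c₂ ln(T_f/T₂) = 252.816 × ln(450.62/413) = 22.04 J/K.
ΔS_total = -19.5 + 22.04 = 2.54 J/K.

ΔS_total = 2.54 J/K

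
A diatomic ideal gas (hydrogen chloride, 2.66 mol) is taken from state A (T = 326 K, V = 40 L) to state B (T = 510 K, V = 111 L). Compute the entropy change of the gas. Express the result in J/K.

ΔS = 47.3 J/K

Entropy is a state function: ΔS = nC_V ln(T₂/T₁) + nR ln(V₂/V₁), with C_V = 5R/2 = 20.79 J mol⁻¹ K⁻¹ for a diatomic ideal gas.
ΔS = 2.66 × [20.79 × ln(510/326) + 8.314 × ln(111/40)] = 47.3 J/K.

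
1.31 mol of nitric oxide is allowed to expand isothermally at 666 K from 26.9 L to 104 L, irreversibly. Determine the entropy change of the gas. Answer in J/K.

Entropy is a state function, so ΔS_gas depends only on the end states.
For an isothermal ideal gas ΔS_gas = nR ln(V₂/V₁) = 1.31 × 8.314 × ln(104/26.9) = 14.7 J/K.

ΔS_gas = 14.7 J/K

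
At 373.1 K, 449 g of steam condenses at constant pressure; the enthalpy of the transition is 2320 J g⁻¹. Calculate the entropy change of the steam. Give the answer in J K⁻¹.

ΔS = -2790 J/K

Heat released by the substance: Q = −mL = −449 × 2320 = −1041680 J.
At constant T, ΔS = Q_rev/T = −1041680 / 373.1 = -2790 J/K.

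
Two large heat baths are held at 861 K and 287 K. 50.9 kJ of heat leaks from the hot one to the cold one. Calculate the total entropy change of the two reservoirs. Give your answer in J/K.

ΔS_hot = −Q/T_H = −50900/861 = -59.12 J/K and ΔS_cold = +Q/T_C = 50900/287 = 177.4 J/K.
ΔS_total = -59.12 + 177.4 = 118 J/K, positive as the second law requires.

ΔS_total = 118 J/K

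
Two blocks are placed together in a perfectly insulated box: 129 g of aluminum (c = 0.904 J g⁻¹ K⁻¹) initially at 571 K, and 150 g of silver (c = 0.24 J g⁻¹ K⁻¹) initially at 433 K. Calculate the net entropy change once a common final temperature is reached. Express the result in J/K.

Energy balance: T_f = (m₁c₁T₁ + m₂c₂T₂)/(m₁c₁ + m₂c₂) = 538.45 K.
ΔS₁ = m₁c₁ ln(T_f/T₁) = 116.616 × ln(538.45/571) = -6.845 J/K.
ΔS₂ = m₂c₂ ln(T_f/T₂) = 36 × ln(538.45/433) = 7.846 J/K.
ΔS_total = -6.845 + 7.846 = 1 J/K.

ΔS_total = 1 J/K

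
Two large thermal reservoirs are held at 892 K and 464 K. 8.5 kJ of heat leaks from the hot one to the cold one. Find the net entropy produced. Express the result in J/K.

ΔS_hot = −Q/T_H = −8500/892 = -9.529 J/K and ΔS_cold = +Q/T_C = 8500/464 = 18.32 J/K.
ΔS_total = -9.529 + 18.32 = 8.79 J/K, positive as the second law requires.

ΔS_total = 8.79 J/K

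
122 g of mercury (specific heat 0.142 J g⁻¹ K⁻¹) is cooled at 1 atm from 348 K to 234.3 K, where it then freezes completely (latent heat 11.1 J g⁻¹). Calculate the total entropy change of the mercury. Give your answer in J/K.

Cooling step: ΔS₁ = m c ln(T_tr/T_i) = 122 × 0.142 × ln(234.3/348) = -6.853 J/K.
Phase change: ΔS₂ = −mL/T_tr = −122 × 11.1 / 234.3 = -5.78 J/K.
ΔS_total = (-6.853) + (-5.78) = -12.6 J/K.

ΔS = -12.6 J/K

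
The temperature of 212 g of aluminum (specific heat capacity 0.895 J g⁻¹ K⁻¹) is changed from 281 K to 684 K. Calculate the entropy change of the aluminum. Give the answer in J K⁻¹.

ΔS = ∫dQ_rev/T = m c ln(T₂/T₁) = 212 × 0.895 × ln(684/281) = 169 J/K.

ΔS = 169 J/K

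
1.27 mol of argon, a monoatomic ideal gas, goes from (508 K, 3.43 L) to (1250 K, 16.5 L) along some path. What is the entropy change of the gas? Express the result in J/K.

Entropy is a state function: ΔS = nC_V ln(T₂/T₁) + nR ln(V₂/V₁), with C_V = 3R/2 = 12.47 J mol⁻¹ K⁻¹ for a monoatomic ideal gas.
ΔS = 1.27 × [12.47 × ln(1250/508) + 8.314 × ln(16.5/3.43)] = 30.8 J/K.

ΔS = 30.8 J/K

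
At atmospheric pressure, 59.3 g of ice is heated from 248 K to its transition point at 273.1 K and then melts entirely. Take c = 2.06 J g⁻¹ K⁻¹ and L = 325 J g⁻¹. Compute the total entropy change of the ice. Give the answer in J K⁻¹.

Warming step: ΔS₁ = m c ln(T_tr/T_i) = 59.3 × 2.06 × ln(273.1/248) = 11.78 J/K.
Phase change: ΔS₂ = +mL/T_tr = 59.3 × 325 / 273.1 = 70.57 J/K.
ΔS_total = (11.78) + (70.57) = 82.3 J/K.

ΔS = 82.3 J/K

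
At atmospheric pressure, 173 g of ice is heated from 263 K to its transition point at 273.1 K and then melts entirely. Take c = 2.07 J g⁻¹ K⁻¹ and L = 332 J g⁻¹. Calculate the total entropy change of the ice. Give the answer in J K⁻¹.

Warming step: ΔS₁ = m c ln(T_tr/T_i) = 173 × 2.07 × ln(273.1/263) = 13.5 J/K.
Phase change: ΔS₂ = +mL/T_tr = 173 × 332 / 273.1 = 210.3 J/K.
ΔS_total = (13.5) + (210.3) = 224 J/K.

ΔS = 224 J/K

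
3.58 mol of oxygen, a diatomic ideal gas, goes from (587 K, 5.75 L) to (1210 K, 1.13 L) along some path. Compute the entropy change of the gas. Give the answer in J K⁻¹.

Entropy is a state function: ΔS = nC_V ln(T₂/T₁) + nR ln(V₂/V₁), with C_V = 5R/2 = 20.79 J mol⁻¹ K⁻¹ for a diatomic ideal gas.
ΔS = 3.58 × [20.79 × ln(1210/587) + 8.314 × ln(1.13/5.75)] = 5.4 J/K.

ΔS = 5.4 J/K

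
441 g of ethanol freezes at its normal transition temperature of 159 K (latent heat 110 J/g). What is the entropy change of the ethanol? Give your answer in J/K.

ΔS = -305 J/K

Heat released by the substance: Q = −mL = −441 × 110 = −48510 J.
At constant T, ΔS = Q_rev/T = −48510 / 159 = -305 J/K.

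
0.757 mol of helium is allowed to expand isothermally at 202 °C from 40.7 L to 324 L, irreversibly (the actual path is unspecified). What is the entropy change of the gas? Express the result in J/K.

ΔS_gas = 13.1 J/K

Entropy is a state function, so ΔS_gas depends only on the end states.
For an isothermal ideal gas ΔS_gas = nR ln(V₂/V₁) = 0.757 × 8.314 × ln(324/40.7) = 13.1 J/K.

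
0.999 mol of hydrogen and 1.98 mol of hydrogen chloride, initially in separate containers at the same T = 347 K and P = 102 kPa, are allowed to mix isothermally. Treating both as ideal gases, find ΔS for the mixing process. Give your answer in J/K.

Mole fractions: x_A = 0.999/2.98 = 0.335, x_B = 0.665.
ΔS_mix = −R(n_A ln x_A + n_B ln x_B) = −8.314 × (0.999 ln 0.335 + 1.98 ln 0.665) = 15.8 J/K.

ΔS_mix = 15.8 J/K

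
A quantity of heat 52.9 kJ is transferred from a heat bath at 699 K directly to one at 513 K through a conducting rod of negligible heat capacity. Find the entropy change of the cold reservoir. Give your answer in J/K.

The cold reservoir gains heat Q, so ΔS_cold = +Q/T_C = 52900/513 = 103 J/K.

ΔS_cold = 103 J/K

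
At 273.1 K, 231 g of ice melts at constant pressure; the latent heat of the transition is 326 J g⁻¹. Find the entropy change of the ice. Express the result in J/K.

Heat absorbed by the substance: Q = mL = 231 × 326 = 75306 J.
At constant T, ΔS = Q_rev/T = 75306 / 273.1 = 276 J/K.

ΔS = 276 J/K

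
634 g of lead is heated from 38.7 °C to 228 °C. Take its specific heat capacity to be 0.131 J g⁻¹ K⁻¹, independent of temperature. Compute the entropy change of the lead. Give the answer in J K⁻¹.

ΔS = 39.4 J/K

In kelvin: T₁ = 311.85 K, T₂ = 501.15 K. ΔS = ∫dQ_rev/T = m c ln(T₂/T₁) = 634 × 0.131 × ln(501.15/311.85) = 39.4 J/K.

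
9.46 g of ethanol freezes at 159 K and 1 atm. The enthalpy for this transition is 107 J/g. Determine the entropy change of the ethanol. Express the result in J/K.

Heat released by the substance: Q = −mL = −9.46 × 107 = −1012.22 J.
At constant T, ΔS = Q_rev/T = −1012.22 / 159 = -6.37 J/K.

ΔS = -6.37 J/K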